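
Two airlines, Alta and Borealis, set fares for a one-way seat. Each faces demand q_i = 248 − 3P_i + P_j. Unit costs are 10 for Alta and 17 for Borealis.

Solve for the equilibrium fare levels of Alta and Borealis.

Alta's profit: π = (P_{Alta} − 10)(248 − 3P_{Alta} + P_{Borealis}).
∂π/∂P_{Alta} = 278 − 6P_{Alta} + P_{Borealis} = 0 ⇒ P_{Alta} = 139/3 + (1/6)P_{Borealis}.
Similarly P_{Borealis} = 299/6 + (1/6)P_{Alta}.
Solving the two reaction functions simultaneously: (1 − (1/6)(1/6))P_{Alta} = 139/3 + (1/6)·(299/6), so (35/36)P_{Alta} = 1967/36 and P_{Alta} = 56.2.
Then P_{Borealis} = 299/6 + (1/6)·56.2 = 59.2.

56.2, 59.2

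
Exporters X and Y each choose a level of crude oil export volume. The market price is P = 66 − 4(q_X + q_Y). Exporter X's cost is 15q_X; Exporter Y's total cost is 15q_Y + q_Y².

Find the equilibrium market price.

Exporter X's profit: π = q_X(66 − 4(q_X + q_Y)) − 15q_X.
∂π/∂q_X = 51 − 8q_X − 4q_Y = 0, so q_X = 6.375 − 0.5q_Y.
For Y: ∂π/∂q_Y = 51 − 10q_Y − 4q_X = 0 ⇒ q_Y = 5.1 − 0.4q_X.
Substituting the second reaction function into the first: q_X = 6.375 − 0.5(5.1 − 0.4q_X), which gives 0.8q_X = 3.825 ⇒ q_X = 153/32.
Then q_Y = 5.1 − 0.4·(153/32) = 3.1875.
Equilibrium price: P = 66 − 4·(255/32) = 34.125.

34.125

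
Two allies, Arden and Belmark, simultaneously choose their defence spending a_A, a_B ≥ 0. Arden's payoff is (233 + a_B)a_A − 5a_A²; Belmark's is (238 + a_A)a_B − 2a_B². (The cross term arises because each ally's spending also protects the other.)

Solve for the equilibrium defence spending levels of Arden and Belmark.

Expanding Arden's payoff: 233a_A + a_Ba_A − 5a_A².
∂π/∂a_A = 233 + a_B − 10a_A = 0, so a_A = 23.3 + 0.1a_B.
Likewise for Belmark: a_B = 59.5 + 0.25a_A.
Substituting the second reaction function into the first: a_A = 23.3 + 0.1(59.5 + 0.25a_A), which gives 0.975a_A = 29.25 ⇒ a_A = 30.
Then a_B = 59.5 + 0.25·30 = 67.

30, 67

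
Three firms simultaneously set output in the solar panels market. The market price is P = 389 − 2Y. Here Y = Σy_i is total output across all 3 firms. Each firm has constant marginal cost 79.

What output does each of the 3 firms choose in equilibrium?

A representative firm's profit is π_i = y_i(389 − 2Y) − 79y_i, with Y = y_i + Σ_{j≠i} y_j.
First-order condition: 310 − 4y_i − 2Σ_{j≠i} y_j = 0.
Imposing symmetry (y_j = y for all j) turns Σ_{j≠i} y_j into 2y, so 310 = 8y and y = 38.75.

38.75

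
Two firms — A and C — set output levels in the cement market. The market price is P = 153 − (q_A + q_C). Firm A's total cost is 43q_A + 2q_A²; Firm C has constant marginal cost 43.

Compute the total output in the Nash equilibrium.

60

Firm A's profit: π = q_A(153 − (q_A + q_C)) − 43q_A − 2q_A².
∂π/∂q_A = 110 − 6q_A − q_C = 0, so q_A = 55/3 − (1/6)q_C.
For C: ∂π/∂q_C = 110 − 2q_C − q_A = 0 ⇒ q_C = 55 − 0.5q_A.
Solving the two reaction functions simultaneously: (1 − (−1/6)(−0.5))q_A = 55/3 − (1/6)·55, so (11/12)q_A = 55/6 and q_A = 10.
Then q_C = 55 − 0.5·10 = 50.
Total output: 10 + 50 = 60.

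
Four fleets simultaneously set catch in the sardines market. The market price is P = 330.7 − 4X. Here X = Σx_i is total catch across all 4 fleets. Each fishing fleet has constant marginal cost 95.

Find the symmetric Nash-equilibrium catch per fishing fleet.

11.785

A representative fishing fleet's profit is π_i = x_i(330.7 − 4X) − 95x_i, with X = x_i + Σ_{j≠i} x_j.
First-order condition: 235.7 − 8x_i − 4Σ_{j≠i} x_j = 0.
With identical fishing fleets, set every x_j = x: then 235.7 − 8x − 12x = 0, i.e. x = 235.7/20 = 11.785.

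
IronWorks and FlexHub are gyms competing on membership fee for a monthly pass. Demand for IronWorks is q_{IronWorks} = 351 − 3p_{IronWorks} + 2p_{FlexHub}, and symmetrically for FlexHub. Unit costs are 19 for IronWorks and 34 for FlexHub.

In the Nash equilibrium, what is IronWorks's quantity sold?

257.4375

IronWorks's profit: π = (p_{IronWorks} − 19)(351 − 3p_{IronWorks} + 2p_{FlexHub}).
∂π/∂p_{IronWorks} = 408 − 6p_{IronWorks} + 2p_{FlexHub} = 0 ⇒ p_{IronWorks} = 68 + (1/3)p_{FlexHub}.
Similarly p_{FlexHub} = 75.5 + (1/3)p_{IronWorks}.
Substituting the second reaction function into the first: p_{IronWorks} = 68 + (1/3)(75.5 + (1/3)p_{IronWorks}), which gives (8/9)p_{IronWorks} = 559/6 ⇒ p_{IronWorks} = 104.8125.
Then p_{FlexHub} = 75.5 + (1/3)·104.8125 = 110.4375.
q_{IronWorks} = 351 − 3·104.8125 + 2·110.4375 = 257.4375.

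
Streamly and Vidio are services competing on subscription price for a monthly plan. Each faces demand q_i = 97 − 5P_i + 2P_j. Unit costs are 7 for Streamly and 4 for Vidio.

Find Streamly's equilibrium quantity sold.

Streamly's profit: π = (P_{Streamly} − 7)(97 − 5P_{Streamly} + 2P_{Vidio}).
∂π/∂P_{Streamly} = 132 − 10P_{Streamly} + 2P_{Vidio} = 0 ⇒ P_{Streamly} = 13.2 + 0.2P_{Vidio}.
Similarly P_{Vidio} = 11.7 + 0.2P_{Streamly}.
Plugging P_{Vidio} into Streamly's best response: P_{Streamly} = 13.2 + 0.2(11.7 + 0.2P_{Streamly}) ⇒ 0.96P_{Streamly} = 15.54, so P_{Streamly} = 16.1875.
Then P_{Vidio} = 11.7 + 0.2·16.1875 = 14.9375.
q_{Streamly} = 97 − 5·16.1875 + 2·14.9375 = 45.9375.

45.9375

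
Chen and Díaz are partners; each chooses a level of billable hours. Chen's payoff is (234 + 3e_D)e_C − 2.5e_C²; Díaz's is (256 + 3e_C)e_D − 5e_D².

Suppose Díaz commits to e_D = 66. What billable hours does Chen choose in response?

86.4

Expanding Chen's payoff: 234e_C + 3e_De_C − 2.5e_C².
∂π/∂e_C = 234 + 3e_D − 5e_C = 0, so e_C = 46.8 + 0.6e_D.
At e_D = 66: e_C = 46.8 + 0.6·66 = 86.4.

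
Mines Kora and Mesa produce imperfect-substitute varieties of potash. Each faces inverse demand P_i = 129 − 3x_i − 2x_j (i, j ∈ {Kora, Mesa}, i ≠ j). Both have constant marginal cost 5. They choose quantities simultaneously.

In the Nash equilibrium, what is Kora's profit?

720.75

Mine Kora's profit: π = x_{Kora}(129 − 3x_{Kora} − 2x_{Mesa}) − 5x_{Kora}.
∂π/∂x_{Kora} = 124 − 6x_{Kora} − 2x_{Mesa} = 0 ⇒ x_{Kora} = 62/3 − (1/3)x_{Mesa}.
Setting x_{Kora} = x_{Mesa} in the reaction function: x_{Kora} = 62/3 − (1/3)x_{Kora}, so x_{Kora} = (62/3) / (4/3) = 15.5.
P_{Kora} = 129 − 3·15.5 − 2·15.5 = 51.5.
Profit = (51.5 − 5)·15.5 = 720.75.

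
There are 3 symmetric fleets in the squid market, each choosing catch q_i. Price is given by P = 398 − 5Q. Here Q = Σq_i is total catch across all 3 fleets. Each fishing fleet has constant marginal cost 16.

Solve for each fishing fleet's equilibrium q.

A representative fishing fleet's profit is π_i = q_i(398 − 5Q) − 16q_i, with Q = q_i + Σ_{j≠i} q_j.
First-order condition: 382 − 10q_i − 5Σ_{j≠i} q_j = 0.
With identical fishing fleets, set every q_j = q: then 382 − 10q − 10q = 0, i.e. q = 382/20 = 19.1.

19.1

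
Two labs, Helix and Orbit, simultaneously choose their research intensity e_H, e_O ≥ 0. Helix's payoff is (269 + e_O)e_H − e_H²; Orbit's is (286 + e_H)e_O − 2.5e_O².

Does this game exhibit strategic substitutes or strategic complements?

strategic complements

Expanding Helix's payoff: 269e_H + e_Oe_H − e_H².
∂π/∂e_H = 269 + e_O − 2e_H = 0, so e_H = 134.5 + 0.5e_O.
The best-response slope de_H/de_O = 0.5 > 0: the reaction function is upward-sloping, so the choices are strategic complements.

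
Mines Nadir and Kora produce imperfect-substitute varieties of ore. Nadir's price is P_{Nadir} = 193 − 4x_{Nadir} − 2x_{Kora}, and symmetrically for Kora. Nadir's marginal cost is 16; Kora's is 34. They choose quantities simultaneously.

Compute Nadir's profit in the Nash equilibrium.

Mine Nadir's profit: π = x_{Nadir}(193 − 4x_{Nadir} − 2x_{Kora}) − 16x_{Nadir}.
∂π/∂x_{Nadir} = 177 − 8x_{Nadir} − 2x_{Kora} = 0 ⇒ x_{Nadir} = 22.125 − 0.25x_{Kora}.
Similarly x_{Kora} = 19.875 − 0.25x_{Nadir}.
Solving the two reaction functions simultaneously: (1 − (−0.25)(−0.25))x_{Nadir} = 22.125 − 0.25·19.875, so 0.9375x_{Nadir} = 549/32 and x_{Nadir} = 18.3.
Then x_{Kora} = 19.875 − 0.25·18.3 = 15.3.
P_{Nadir} = 193 − 4·18.3 − 2·15.3 = 89.2.
Profit = (89.2 − 16)·18.3 = 1339.56.

1339.56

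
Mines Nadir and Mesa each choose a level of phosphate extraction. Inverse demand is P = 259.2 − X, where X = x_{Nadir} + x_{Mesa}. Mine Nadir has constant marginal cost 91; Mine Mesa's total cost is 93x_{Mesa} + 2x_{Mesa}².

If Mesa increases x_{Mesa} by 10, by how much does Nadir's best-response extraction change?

Mine Nadir's profit: π = x_{Nadir}(259.2 − (x_{Nadir} + x_{Mesa})) − 91x_{Nadir}.
∂π/∂x_{Nadir} = 168.2 − 2x_{Nadir} − x_{Mesa} = 0, so x_{Nadir} = 84.1 − 0.5x_{Mesa}.
The reaction-function slope is −0.5, so a 10-unit rise in x_{Mesa} moves x_{Nadir} by −0.5 × 10 = −5. Nadir's best response falls — the actions are strategic substitutes.

-5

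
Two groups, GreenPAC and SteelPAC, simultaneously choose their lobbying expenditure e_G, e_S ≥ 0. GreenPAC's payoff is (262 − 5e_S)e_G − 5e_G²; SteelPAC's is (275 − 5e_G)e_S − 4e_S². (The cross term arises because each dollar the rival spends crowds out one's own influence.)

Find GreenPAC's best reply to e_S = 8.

Expanding GreenPAC's payoff: 262e_G − 5e_Se_G − 5e_G².
∂π/∂e_G = 262 − 5e_S − 10e_G = 0, so e_G = 26.2 − 0.5e_S.
At e_S = 8: e_G = 26.2 − 0.5·8 = 22.2.

22.2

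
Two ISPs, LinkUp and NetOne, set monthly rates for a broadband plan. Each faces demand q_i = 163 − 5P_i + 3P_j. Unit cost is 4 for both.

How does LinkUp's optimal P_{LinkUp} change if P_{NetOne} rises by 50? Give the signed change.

LinkUp's profit: π = (P_{LinkUp} − 4)(163 − 5P_{LinkUp} + 3P_{NetOne}).
∂π/∂P_{LinkUp} = 183 − 10P_{LinkUp} + 3P_{NetOne} = 0 ⇒ P_{LinkUp} = 18.3 + 0.3P_{NetOne}.
The reaction-function slope is 0.3, so a 50-unit rise in P_{NetOne} moves P_{LinkUp} by 0.3 × 50 = 15. LinkUp's best response rises — the actions are strategic complements.

15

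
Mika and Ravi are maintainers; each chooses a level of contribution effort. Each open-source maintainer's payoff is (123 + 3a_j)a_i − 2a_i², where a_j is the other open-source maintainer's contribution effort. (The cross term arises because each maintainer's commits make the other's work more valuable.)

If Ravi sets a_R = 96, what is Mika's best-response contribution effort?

102.75

Mika's payoff is (123 + 3a_R)a_M − 2a_M².
∂π/∂a_M = 123 + 3a_R − 4a_M = 0, so a_M = 30.75 + 0.75a_R.
At a_R = 96: a_M = 30.75 + 0.75·96 = 102.75.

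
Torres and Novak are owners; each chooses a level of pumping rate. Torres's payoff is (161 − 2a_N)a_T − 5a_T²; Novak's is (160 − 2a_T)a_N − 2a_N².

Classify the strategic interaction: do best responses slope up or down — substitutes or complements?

Expanding Torres's payoff: 161a_T − 2a_Na_T − 5a_T².
∂π/∂a_T = 161 − 2a_N − 10a_T = 0, so a_T = 16.1 − 0.2a_N.
The best-response slope da_T/da_N = −0.2 < 0: the reaction function is downward-sloping, so the choices are strategic substitutes.

strategic substitutes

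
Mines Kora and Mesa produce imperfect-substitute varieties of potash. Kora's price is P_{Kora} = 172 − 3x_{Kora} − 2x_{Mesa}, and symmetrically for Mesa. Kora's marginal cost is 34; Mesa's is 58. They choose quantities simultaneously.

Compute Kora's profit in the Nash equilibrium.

1054.6875

Mine Kora's profit: π = x_{Kora}(172 − 3x_{Kora} − 2x_{Mesa}) − 34x_{Kora}.
∂π/∂x_{Kora} = 138 − 6x_{Kora} − 2x_{Mesa} = 0 ⇒ x_{Kora} = 23 − (1/3)x_{Mesa}.
Similarly x_{Mesa} = 19 − (1/3)x_{Kora}.
Plugging x_{Mesa} into Kora's best response: x_{Kora} = 23 − (1/3)(19 − (1/3)x_{Kora}) ⇒ (8/9)x_{Kora} = 50/3, so x_{Kora} = 18.75.
Then x_{Mesa} = 19 − (1/3)·18.75 = 12.75.
P_{Kora} = 172 − 3·18.75 − 2·12.75 = 90.25.
Profit = (90.25 − 34)·18.75 = 1054.6875.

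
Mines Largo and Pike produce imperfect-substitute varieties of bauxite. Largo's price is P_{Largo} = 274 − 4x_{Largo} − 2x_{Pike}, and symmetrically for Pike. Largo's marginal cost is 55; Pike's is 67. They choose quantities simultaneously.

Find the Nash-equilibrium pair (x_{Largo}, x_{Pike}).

Mine Largo's profit: π = x_{Largo}(274 − 4x_{Largo} − 2x_{Pike}) − 55x_{Largo}.
∂π/∂x_{Largo} = 219 − 8x_{Largo} − 2x_{Pike} = 0 ⇒ x_{Largo} = 27.375 − 0.25x_{Pike}.
Similarly x_{Pike} = 25.875 − 0.25x_{Largo}.
Solving the two reaction functions simultaneously: (1 − (−0.25)(−0.25))x_{Largo} = 27.375 − 0.25·25.875, so 0.9375x_{Largo} = 669/32 and x_{Largo} = 22.3.
Then x_{Pike} = 25.875 − 0.25·22.3 = 20.3.

22.3, 20.3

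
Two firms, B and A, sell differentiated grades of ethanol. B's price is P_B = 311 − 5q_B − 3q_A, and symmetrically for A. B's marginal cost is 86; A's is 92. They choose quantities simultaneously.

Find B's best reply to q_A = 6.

Firm B's profit: π = q_B(311 − 5q_B − 3q_A) − 86q_B.
∂π/∂q_B = 225 − 10q_B − 3q_A = 0 ⇒ q_B = 22.5 − 0.3q_A.
At q_A = 6: q_B = 22.5 − 0.3·6 = 20.7.

20.7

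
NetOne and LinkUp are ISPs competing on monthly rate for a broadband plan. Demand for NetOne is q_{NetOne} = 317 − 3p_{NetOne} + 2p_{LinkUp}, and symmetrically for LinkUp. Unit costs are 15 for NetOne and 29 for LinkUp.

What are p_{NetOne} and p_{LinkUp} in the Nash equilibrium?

NetOne's profit: π = (p_{NetOne} − 15)(317 − 3p_{NetOne} + 2p_{LinkUp}).
∂π/∂p_{NetOne} = 362 − 6p_{NetOne} + 2p_{LinkUp} = 0 ⇒ p_{NetOne} = 181/3 + (1/3)p_{LinkUp}.
Similarly p_{LinkUp} = 202/3 + (1/3)p_{NetOne}.
Solving the two reaction functions simultaneously: (1 − (1/3)(1/3))p_{NetOne} = 181/3 + (1/3)·(202/3), so (8/9)p_{NetOne} = 745/9 and p_{NetOne} = 93.125.
Then p_{LinkUp} = 202/3 + (1/3)·93.125 = 98.375.

93.125, 98.375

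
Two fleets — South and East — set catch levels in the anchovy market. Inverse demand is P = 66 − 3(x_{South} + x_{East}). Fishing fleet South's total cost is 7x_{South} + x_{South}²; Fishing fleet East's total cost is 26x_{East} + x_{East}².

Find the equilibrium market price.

Fishing fleet South's profit: π = x_{South}(66 − 3(x_{South} + x_{East})) − 7x_{South} − x_{South}².
∂π/∂x_{South} = 59 − 8x_{South} − 3x_{East} = 0, so x_{South} = 7.375 − 0.375x_{East}.
By the same steps for East: x_{East} = 5 − 0.375x_{South}.
Solving the two reaction functions simultaneously: (1 − (−0.375)(−0.375))x_{South} = 7.375 − 0.375·5, so (55/64)x_{South} = 5.5 and x_{South} = 6.4.
Then x_{East} = 5 − 0.375·6.4 = 2.6.
Equilibrium price: P = 66 − 3·9 = 39.

39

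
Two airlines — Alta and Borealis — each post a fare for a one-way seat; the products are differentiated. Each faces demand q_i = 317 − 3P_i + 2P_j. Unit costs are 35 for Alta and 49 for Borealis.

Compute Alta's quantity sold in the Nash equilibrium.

219.375

Alta's profit: π = (P_{Alta} − 35)(317 − 3P_{Alta} + 2P_{Borealis}).
∂π/∂P_{Alta} = 422 − 6P_{Alta} + 2P_{Borealis} = 0 ⇒ P_{Alta} = 211/3 + (1/3)P_{Borealis}.
Similarly P_{Borealis} = 232/3 + (1/3)P_{Alta}.
Plugging P_{Borealis} into Alta's best response: P_{Alta} = 211/3 + (1/3)(232/3 + (1/3)P_{Alta}) ⇒ (8/9)P_{Alta} = 865/9, so P_{Alta} = 108.125.
Then P_{Borealis} = 232/3 + (1/3)·108.125 = 113.375.
q_{Alta} = 317 − 3·108.125 + 2·113.375 = 219.375.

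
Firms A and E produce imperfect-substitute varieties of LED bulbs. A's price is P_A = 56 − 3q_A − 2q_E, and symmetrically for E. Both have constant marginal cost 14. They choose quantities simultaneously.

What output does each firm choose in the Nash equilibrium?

Firm A's profit: π = q_A(56 − 3q_A − 2q_E) − 14q_A.
∂π/∂q_A = 42 − 6q_A − 2q_E = 0 ⇒ q_A = 7 − (1/3)q_E.
By symmetry q_E = q_A; substituting into the reaction function, (4/3)q_A = 7 and q_A = 5.25.

5.25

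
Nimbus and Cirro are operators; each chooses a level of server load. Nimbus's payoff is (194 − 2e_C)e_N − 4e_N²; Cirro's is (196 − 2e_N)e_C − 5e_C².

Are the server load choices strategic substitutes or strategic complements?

strategic substitutes

Expanding Nimbus's payoff: 194e_N − 2e_Ce_N − 4e_N².
∂π/∂e_N = 194 − 2e_C − 8e_N = 0, so e_N = 24.25 − 0.25e_C.
The best-response slope de_N/de_C = −0.25 < 0: the reaction function is downward-sloping, so the choices are strategic substitutes.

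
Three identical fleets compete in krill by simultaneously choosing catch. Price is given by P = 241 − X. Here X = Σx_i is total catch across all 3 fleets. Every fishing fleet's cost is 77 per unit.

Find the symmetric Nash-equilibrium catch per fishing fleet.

A representative fishing fleet's profit is π_i = x_i(241 − X) − 77x_i, with X = x_i + Σ_{j≠i} x_j.
First-order condition: 164 − 2x_i − Σ_{j≠i} x_j = 0.
In a symmetric equilibrium every fishing fleet chooses the same x, so Σ_{j≠i} x_j = 2x. The condition becomes 164 − 4x = 0, giving x = 164/4 = 41.

41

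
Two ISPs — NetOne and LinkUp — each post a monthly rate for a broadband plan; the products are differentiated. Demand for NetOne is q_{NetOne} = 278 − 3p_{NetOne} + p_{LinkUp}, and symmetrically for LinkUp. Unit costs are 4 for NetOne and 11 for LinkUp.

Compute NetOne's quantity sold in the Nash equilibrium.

163.8

NetOne's profit: π = (p_{NetOne} − 4)(278 − 3p_{NetOne} + p_{LinkUp}).
∂π/∂p_{NetOne} = 290 − 6p_{NetOne} + p_{LinkUp} = 0 ⇒ p_{NetOne} = 145/3 + (1/6)p_{LinkUp}.
Similarly p_{LinkUp} = 311/6 + (1/6)p_{NetOne}.
Plugging p_{LinkUp} into NetOne's best response: p_{NetOne} = 145/3 + (1/6)(311/6 + (1/6)p_{NetOne}) ⇒ (35/36)p_{NetOne} = 2051/36, so p_{NetOne} = 58.6.
Then p_{LinkUp} = 311/6 + (1/6)·58.6 = 61.6.
q_{NetOne} = 278 − 3·58.6 + 61.6 = 163.8.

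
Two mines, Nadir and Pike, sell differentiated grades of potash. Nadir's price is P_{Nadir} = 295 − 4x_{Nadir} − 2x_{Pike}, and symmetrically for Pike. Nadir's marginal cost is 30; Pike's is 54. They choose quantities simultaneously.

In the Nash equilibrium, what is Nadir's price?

Mine Nadir's profit: π = x_{Nadir}(295 − 4x_{Nadir} − 2x_{Pike}) − 30x_{Nadir}.
∂π/∂x_{Nadir} = 265 − 8x_{Nadir} − 2x_{Pike} = 0 ⇒ x_{Nadir} = 33.125 − 0.25x_{Pike}.
Similarly x_{Pike} = 30.125 − 0.25x_{Nadir}.
Solving the two reaction functions simultaneously: (1 − (−0.25)(−0.25))x_{Nadir} = 33.125 − 0.25·30.125, so 0.9375x_{Nadir} = 819/32 and x_{Nadir} = 27.3.
Then x_{Pike} = 30.125 − 0.25·27.3 = 23.3.
P_{Nadir} = 295 − 4·27.3 − 2·23.3 = 139.2.

139.2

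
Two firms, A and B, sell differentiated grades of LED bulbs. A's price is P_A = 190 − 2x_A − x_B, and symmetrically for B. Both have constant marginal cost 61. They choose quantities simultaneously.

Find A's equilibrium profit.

1331.28

Firm A's profit: π = x_A(190 − 2x_A − x_B) − 61x_A.
∂π/∂x_A = 129 − 4x_A − x_B = 0 ⇒ x_A = 32.25 − 0.25x_B.
Setting x_A = x_B in the reaction function: x_A = 32.25 − 0.25x_A, so x_A = 32.25 / 1.25 = 25.8.
P_A = 190 − 2·25.8 − 25.8 = 112.6.
Profit = (112.6 − 61)·25.8 = 1331.28.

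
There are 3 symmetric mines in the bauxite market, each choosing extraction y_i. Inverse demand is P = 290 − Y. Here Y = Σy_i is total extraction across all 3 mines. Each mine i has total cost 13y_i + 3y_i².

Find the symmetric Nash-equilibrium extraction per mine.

A representative mine's profit is π_i = y_i(290 − Y) − 13y_i − 3y_i², with Y = y_i + Σ_{j≠i} y_j.
First-order condition: 277 − 8y_i − Σ_{j≠i} y_j = 0.
With identical mines, set every y_j = y: then 277 − 8y − 2y = 0, i.e. y = 277/10 = 27.7.

27.7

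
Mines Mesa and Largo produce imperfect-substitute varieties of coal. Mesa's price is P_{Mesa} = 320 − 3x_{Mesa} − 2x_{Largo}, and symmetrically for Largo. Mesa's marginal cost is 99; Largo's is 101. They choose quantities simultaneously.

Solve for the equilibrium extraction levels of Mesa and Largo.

27.75, 27.25

Mine Mesa's profit: π = x_{Mesa}(320 − 3x_{Mesa} − 2x_{Largo}) − 99x_{Mesa}.
∂π/∂x_{Mesa} = 221 − 6x_{Mesa} − 2x_{Largo} = 0 ⇒ x_{Mesa} = 221/6 − (1/3)x_{Largo}.
Similarly x_{Largo} = 36.5 − (1/3)x_{Mesa}.
Plugging x_{Largo} into Mesa's best response: x_{Mesa} = 221/6 − (1/3)(36.5 − (1/3)x_{Mesa}) ⇒ (8/9)x_{Mesa} = 74/3, so x_{Mesa} = 27.75.
Then x_{Largo} = 36.5 − (1/3)·27.75 = 27.25.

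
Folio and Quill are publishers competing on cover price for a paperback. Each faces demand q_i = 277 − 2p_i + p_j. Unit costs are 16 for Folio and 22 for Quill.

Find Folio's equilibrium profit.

15417.68

Folio's profit: π = (p_{Folio} − 16)(277 − 2p_{Folio} + p_{Quill}).
∂π/∂p_{Folio} = 309 − 4p_{Folio} + p_{Quill} = 0 ⇒ p_{Folio} = 77.25 + 0.25p_{Quill}.
Similarly p_{Quill} = 80.25 + 0.25p_{Folio}.
Plugging p_{Quill} into Folio's best response: p_{Folio} = 77.25 + 0.25(80.25 + 0.25p_{Folio}) ⇒ 0.9375p_{Folio} = 97.3125, so p_{Folio} = 103.8.
Then p_{Quill} = 80.25 + 0.25·103.8 = 106.2.
q_{Folio} = 277 − 2·103.8 + 106.2 = 175.6.
Profit = (103.8 − 16)·175.6 = 15417.68.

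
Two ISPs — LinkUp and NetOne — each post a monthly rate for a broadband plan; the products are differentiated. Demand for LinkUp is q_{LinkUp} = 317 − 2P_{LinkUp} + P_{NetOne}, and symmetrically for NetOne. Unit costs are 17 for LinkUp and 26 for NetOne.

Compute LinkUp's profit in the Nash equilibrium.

20482.88

LinkUp's profit: π = (P_{LinkUp} − 17)(317 − 2P_{LinkUp} + P_{NetOne}).
∂π/∂P_{LinkUp} = 351 − 4P_{LinkUp} + P_{NetOne} = 0 ⇒ P_{LinkUp} = 87.75 + 0.25P_{NetOne}.
Similarly P_{NetOne} = 92.25 + 0.25P_{LinkUp}.
Substituting the second reaction function into the first: P_{LinkUp} = 87.75 + 0.25(92.25 + 0.25P_{LinkUp}), which gives 0.9375P_{LinkUp} = 110.8125 ⇒ P_{LinkUp} = 118.2.
Then P_{NetOne} = 92.25 + 0.25·118.2 = 121.8.
q_{LinkUp} = 317 − 2·118.2 + 121.8 = 202.4.
Profit = (118.2 − 17)·202.4 = 20482.88.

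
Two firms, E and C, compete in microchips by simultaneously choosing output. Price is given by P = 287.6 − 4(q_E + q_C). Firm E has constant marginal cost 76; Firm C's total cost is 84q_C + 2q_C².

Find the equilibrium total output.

Firm E's profit: π = q_E(287.6 − 4(q_E + q_C)) − 76q_E.
∂π/∂q_E = 211.6 − 8q_E − 4q_C = 0, so q_E = 26.45 − 0.5q_C.
For C: ∂π/∂q_C = 203.6 − 12q_C − 4q_E = 0 ⇒ q_C = 509/30 − (1/3)q_E.
Substituting the second reaction function into the first: q_E = 26.45 − 0.5(509/30 − (1/3)q_E), which gives (5/6)q_E = 539/30 ⇒ q_E = 21.56.
Then q_C = 509/30 − (1/3)·21.56 = 9.78.
Total output: 21.56 + 9.78 = 31.34.

31.34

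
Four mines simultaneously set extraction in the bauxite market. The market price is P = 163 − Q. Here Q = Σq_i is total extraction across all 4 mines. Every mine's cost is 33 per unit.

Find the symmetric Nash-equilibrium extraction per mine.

A representative mine's profit is π_i = q_i(163 − Q) − 33q_i, with Q = q_i + Σ_{j≠i} q_j.
First-order condition: 130 − 2q_i − Σ_{j≠i} q_j = 0.
Imposing symmetry (q_j = q for all j) turns Σ_{j≠i} q_j into 3q, so 130 = 5q and q = 26.

26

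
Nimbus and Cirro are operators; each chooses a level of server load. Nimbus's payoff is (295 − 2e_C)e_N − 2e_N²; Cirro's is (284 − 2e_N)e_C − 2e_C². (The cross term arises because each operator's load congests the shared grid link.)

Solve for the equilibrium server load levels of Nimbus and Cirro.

51, 45.5

Expanding Nimbus's payoff: 295e_N − 2e_Ce_N − 2e_N².
∂π/∂e_N = 295 − 2e_C − 4e_N = 0, so e_N = 73.75 − 0.5e_C.
Likewise for Cirro: e_C = 71 − 0.5e_N.
Solving the two reaction functions simultaneously: (1 − (−0.5)(−0.5))e_N = 73.75 − 0.5·71, so 0.75e_N = 38.25 and e_N = 51.
Then e_C = 71 − 0.5·51 = 45.5.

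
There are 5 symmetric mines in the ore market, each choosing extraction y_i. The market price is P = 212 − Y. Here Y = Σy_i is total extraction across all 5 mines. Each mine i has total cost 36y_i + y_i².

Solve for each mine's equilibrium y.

22

A representative mine's profit is π_i = y_i(212 − Y) − 36y_i − y_i², with Y = y_i + Σ_{j≠i} y_j.
First-order condition: 176 − 4y_i − Σ_{j≠i} y_j = 0.
In a symmetric equilibrium every mine chooses the same y, so Σ_{j≠i} y_j = 4y. The condition becomes 176 − 8y = 0, giving y = 176/8 = 22.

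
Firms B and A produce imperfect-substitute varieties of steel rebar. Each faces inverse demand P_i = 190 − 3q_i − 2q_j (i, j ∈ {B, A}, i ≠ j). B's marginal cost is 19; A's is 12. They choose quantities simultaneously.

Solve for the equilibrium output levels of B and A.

20.9375, 22.6875

Firm B's profit: π = q_B(190 − 3q_B − 2q_A) − 19q_B.
∂π/∂q_B = 171 − 6q_B − 2q_A = 0 ⇒ q_B = 28.5 − (1/3)q_A.
Similarly q_A = 89/3 − (1/3)q_B.
Solving the two reaction functions simultaneously: (1 − (−1/3)(−1/3))q_B = 28.5 − (1/3)·(89/3), so (8/9)q_B = 335/18 and q_B = 20.9375.
Then q_A = 89/3 − (1/3)·20.9375 = 22.6875.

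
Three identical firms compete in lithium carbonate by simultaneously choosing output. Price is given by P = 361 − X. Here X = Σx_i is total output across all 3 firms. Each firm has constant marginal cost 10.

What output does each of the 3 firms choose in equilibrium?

A representative firm's profit is π_i = x_i(361 − X) − 10x_i, with X = x_i + Σ_{j≠i} x_j.
First-order condition: 351 − 2x_i − Σ_{j≠i} x_j = 0.
With identical firms, set every x_j = x: then 351 − 2x − 2x = 0, i.e. x = 351/4 = 87.75.

87.75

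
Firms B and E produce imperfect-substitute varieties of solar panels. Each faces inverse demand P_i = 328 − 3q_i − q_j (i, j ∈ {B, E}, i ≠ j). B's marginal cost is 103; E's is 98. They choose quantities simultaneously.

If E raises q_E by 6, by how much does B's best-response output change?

Firm B's profit: π = q_B(328 − 3q_B − q_E) − 103q_B.
∂π/∂q_B = 225 − 6q_B − q_E = 0 ⇒ q_B = 37.5 − (1/6)q_E.
The reaction-function slope is −1/6, so a 6-unit rise in q_E moves q_B by −1/6 × 6 = −1. B's best response falls — the actions are strategic substitutes.

-1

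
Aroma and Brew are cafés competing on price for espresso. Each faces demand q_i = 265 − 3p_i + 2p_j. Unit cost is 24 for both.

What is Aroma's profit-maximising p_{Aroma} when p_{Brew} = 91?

Aroma's profit: π = (p_{Aroma} − 24)(265 − 3p_{Aroma} + 2p_{Brew}).
∂π/∂p_{Aroma} = 337 − 6p_{Aroma} + 2p_{Brew} = 0 ⇒ p_{Aroma} = 337/6 + (1/3)p_{Brew}.
At p_{Brew} = 91: p_{Aroma} = 337/6 + (1/3)·91 = 86.5.

86.5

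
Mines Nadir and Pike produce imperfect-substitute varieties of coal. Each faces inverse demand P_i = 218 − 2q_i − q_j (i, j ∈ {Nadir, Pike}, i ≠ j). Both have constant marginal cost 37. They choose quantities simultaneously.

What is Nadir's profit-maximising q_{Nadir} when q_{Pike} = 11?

42.5

Mine Nadir's profit: π = q_{Nadir}(218 − 2q_{Nadir} − q_{Pike}) − 37q_{Nadir}.
∂π/∂q_{Nadir} = 181 − 4q_{Nadir} − q_{Pike} = 0 ⇒ q_{Nadir} = 45.25 − 0.25q_{Pike}.
At q_{Pike} = 11: q_{Nadir} = 45.25 − 0.25·11 = 42.5.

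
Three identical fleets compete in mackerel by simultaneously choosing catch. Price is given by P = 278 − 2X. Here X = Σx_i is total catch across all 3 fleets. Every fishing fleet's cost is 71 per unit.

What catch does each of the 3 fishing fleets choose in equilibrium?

25.875

A representative fishing fleet's profit is π_i = x_i(278 − 2X) − 71x_i, with X = x_i + Σ_{j≠i} x_j.
First-order condition: 207 − 4x_i − 2Σ_{j≠i} x_j = 0.
With identical fishing fleets, set every x_j = x: then 207 − 4x − 4x = 0, i.e. x = 207/8 = 25.875.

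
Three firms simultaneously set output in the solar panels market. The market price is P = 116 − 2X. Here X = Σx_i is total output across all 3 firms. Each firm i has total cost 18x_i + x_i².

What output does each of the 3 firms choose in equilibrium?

9.8

A representative firm's profit is π_i = x_i(116 − 2X) − 18x_i − x_i², with X = x_i + Σ_{j≠i} x_j.
First-order condition: 98 − 6x_i − 2Σ_{j≠i} x_j = 0.
With identical firms, set every x_j = x: then 98 − 6x − 4x = 0, i.e. x = 98/10 = 9.8.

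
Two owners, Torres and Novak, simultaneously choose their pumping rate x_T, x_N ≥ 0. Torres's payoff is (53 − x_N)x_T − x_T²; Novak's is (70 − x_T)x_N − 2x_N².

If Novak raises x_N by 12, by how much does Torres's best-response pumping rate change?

Expanding Torres's payoff: 53x_T − x_Nx_T − x_T².
∂π/∂x_T = 53 − x_N − 2x_T = 0, so x_T = 26.5 − 0.5x_N.
The reaction-function slope is −0.5, so a 12-unit rise in x_N moves x_T by −0.5 × 12 = −6. Torres's best response falls — the actions are strategic substitutes.

-6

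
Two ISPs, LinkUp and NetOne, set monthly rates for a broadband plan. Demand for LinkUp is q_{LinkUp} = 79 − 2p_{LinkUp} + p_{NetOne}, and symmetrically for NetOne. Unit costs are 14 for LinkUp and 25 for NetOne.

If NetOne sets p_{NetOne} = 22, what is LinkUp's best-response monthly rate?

32.25

LinkUp's profit: π = (p_{LinkUp} − 14)(79 − 2p_{LinkUp} + p_{NetOne}).
∂π/∂p_{LinkUp} = 107 − 4p_{LinkUp} + p_{NetOne} = 0 ⇒ p_{LinkUp} = 26.75 + 0.25p_{NetOne}.
At p_{NetOne} = 22: p_{LinkUp} = 26.75 + 0.25·22 = 32.25.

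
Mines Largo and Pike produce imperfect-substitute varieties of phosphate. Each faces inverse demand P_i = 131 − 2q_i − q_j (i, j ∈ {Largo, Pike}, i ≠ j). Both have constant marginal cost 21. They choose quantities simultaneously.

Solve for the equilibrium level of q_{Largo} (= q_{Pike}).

Mine Largo's profit: π = q_{Largo}(131 − 2q_{Largo} − q_{Pike}) − 21q_{Largo}.
∂π/∂q_{Largo} = 110 − 4q_{Largo} − q_{Pike} = 0 ⇒ q_{Largo} = 27.5 − 0.25q_{Pike}.
Setting q_{Largo} = q_{Pike} in the reaction function: q_{Largo} = 27.5 − 0.25q_{Largo}, so q_{Largo} = 27.5 / 1.25 = 22.

22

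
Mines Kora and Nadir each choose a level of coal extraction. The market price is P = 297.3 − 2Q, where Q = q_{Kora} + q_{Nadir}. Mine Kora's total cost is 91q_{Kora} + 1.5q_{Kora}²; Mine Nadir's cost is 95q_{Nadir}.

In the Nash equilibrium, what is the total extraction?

Mine Kora's profit: π = q_{Kora}(297.3 − 2(q_{Kora} + q_{Nadir})) − 91q_{Kora} − 1.5q_{Kora}².
∂π/∂q_{Kora} = 206.3 − 7q_{Kora} − 2q_{Nadir} = 0, so q_{Kora} = 2063/70 − (2/7)q_{Nadir}.
For Nadir: ∂π/∂q_{Nadir} = 202.3 − 4q_{Nadir} − 2q_{Kora} = 0 ⇒ q_{Nadir} = 50.575 − 0.5q_{Kora}.
Plugging q_{Nadir} into Kora's best response: q_{Kora} = 2063/70 − (2/7)(50.575 − 0.5q_{Kora}) ⇒ (6/7)q_{Kora} = 2103/140, so q_{Kora} = 17.525.
Then q_{Nadir} = 50.575 − 0.5·17.525 = 41.8125.
Total extraction: 17.525 + 41.8125 = 59.3375.

59.3375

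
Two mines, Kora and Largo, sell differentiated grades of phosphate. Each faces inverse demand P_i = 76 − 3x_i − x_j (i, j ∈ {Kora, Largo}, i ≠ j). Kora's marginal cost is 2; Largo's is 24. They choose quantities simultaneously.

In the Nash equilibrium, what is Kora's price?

35.6

Mine Kora's profit: π = x_{Kora}(76 − 3x_{Kora} − x_{Largo}) − 2x_{Kora}.
∂π/∂x_{Kora} = 74 − 6x_{Kora} − x_{Largo} = 0 ⇒ x_{Kora} = 37/3 − (1/6)x_{Largo}.
Similarly x_{Largo} = 26/3 − (1/6)x_{Kora}.
Solving the two reaction functions simultaneously: (1 − (−1/6)(−1/6))x_{Kora} = 37/3 − (1/6)·(26/3), so (35/36)x_{Kora} = 98/9 and x_{Kora} = 11.2.
Then x_{Largo} = 26/3 − (1/6)·11.2 = 6.8.
P_{Kora} = 76 − 3·11.2 − 6.8 = 35.6.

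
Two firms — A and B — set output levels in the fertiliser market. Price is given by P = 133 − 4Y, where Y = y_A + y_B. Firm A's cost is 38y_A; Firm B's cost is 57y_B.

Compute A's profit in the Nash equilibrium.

361

Firm A's profit: π = y_A(133 − 4(y_A + y_B)) − 38y_A.
∂π/∂y_A = 95 − 8y_A − 4y_B = 0, so y_A = 11.875 − 0.5y_B.
By the same steps for B: y_B = 9.5 − 0.5y_A.
Substituting the second reaction function into the first: y_A = 11.875 − 0.5(9.5 − 0.5y_A), which gives 0.75y_A = 7.125 ⇒ y_A = 9.5.
Then y_B = 9.5 − 0.5·9.5 = 4.75.
Price P = 133 − 4·14.25 = 76.
A's profit: (76 − 38)·9.5 = 361.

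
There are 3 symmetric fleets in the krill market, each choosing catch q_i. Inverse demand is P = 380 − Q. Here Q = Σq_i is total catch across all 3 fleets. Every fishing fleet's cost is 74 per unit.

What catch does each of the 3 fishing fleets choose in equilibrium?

A representative fishing fleet's profit is π_i = q_i(380 − Q) − 74q_i, with Q = q_i + Σ_{j≠i} q_j.
First-order condition: 306 − 2q_i − Σ_{j≠i} q_j = 0.
Imposing symmetry (q_j = q for all j) turns Σ_{j≠i} q_j into 2q, so 306 = 4q and q = 76.5.

76.5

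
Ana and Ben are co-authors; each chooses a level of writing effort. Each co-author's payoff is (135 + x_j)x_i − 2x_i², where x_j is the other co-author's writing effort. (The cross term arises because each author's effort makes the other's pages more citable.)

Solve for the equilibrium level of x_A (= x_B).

45

Ana's payoff is (135 + x_B)x_A − 2x_A².
∂π/∂x_A = 135 + x_B − 4x_A = 0, so x_A = 33.75 + 0.25x_B.
By symmetry x_B = x_A; substituting into the reaction function, 0.75x_A = 33.75 and x_A = 45.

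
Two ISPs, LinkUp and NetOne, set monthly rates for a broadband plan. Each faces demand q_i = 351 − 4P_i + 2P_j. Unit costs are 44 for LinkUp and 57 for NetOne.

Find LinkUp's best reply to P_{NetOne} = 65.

82.125

LinkUp's profit: π = (P_{LinkUp} − 44)(351 − 4P_{LinkUp} + 2P_{NetOne}).
∂π/∂P_{LinkUp} = 527 − 8P_{LinkUp} + 2P_{NetOne} = 0 ⇒ P_{LinkUp} = 65.875 + 0.25P_{NetOne}.
At P_{NetOne} = 65: P_{LinkUp} = 65.875 + 0.25·65 = 82.125.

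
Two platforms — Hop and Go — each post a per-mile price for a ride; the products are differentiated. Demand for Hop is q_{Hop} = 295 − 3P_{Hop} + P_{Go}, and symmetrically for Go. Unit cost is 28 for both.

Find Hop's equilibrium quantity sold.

Hop's profit: π = (P_{Hop} − 28)(295 − 3P_{Hop} + P_{Go}).
∂π/∂P_{Hop} = 379 − 6P_{Hop} + P_{Go} = 0 ⇒ P_{Hop} = 379/6 + (1/6)P_{Go}.
By symmetry P_{Go} = P_{Hop}; substituting into the reaction function, (5/6)P_{Hop} = 379/6 and P_{Hop} = 75.8.
q_{Hop} = 295 − 3·75.8 + 75.8 = 143.4.

143.4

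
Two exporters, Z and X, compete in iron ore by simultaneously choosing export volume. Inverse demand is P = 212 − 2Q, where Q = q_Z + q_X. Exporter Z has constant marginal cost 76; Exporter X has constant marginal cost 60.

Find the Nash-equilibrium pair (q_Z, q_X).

Exporter Z's profit: π = q_Z(212 − 2(q_Z + q_X)) − 76q_Z.
∂π/∂q_Z = 136 − 4q_Z − 2q_X = 0, so q_Z = 34 − 0.5q_X.
By the same steps for X: q_X = 38 − 0.5q_Z.
Plugging q_X into Z's best response: q_Z = 34 − 0.5(38 − 0.5q_Z) ⇒ 0.75q_Z = 15, so q_Z = 20.
Then q_X = 38 − 0.5·20 = 28.

20, 28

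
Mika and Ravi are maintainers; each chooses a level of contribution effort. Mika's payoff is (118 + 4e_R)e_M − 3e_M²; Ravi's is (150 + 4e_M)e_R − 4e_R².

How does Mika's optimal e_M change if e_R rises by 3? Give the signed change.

2

Expanding Mika's payoff: 118e_M + 4e_Re_M − 3e_M².
∂π/∂e_M = 118 + 4e_R − 6e_M = 0, so e_M = 59/3 + (2/3)e_R.
The reaction-function slope is 2/3, so a 3-unit rise in e_R moves e_M by 2/3 × 3 = 2. Mika's best response rises — the actions are strategic complements.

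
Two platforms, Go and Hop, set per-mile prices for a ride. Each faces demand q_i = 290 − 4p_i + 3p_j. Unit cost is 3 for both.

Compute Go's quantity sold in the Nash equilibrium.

Go's profit: π = (p_{Go} − 3)(290 − 4p_{Go} + 3p_{Hop}).
∂π/∂p_{Go} = 302 − 8p_{Go} + 3p_{Hop} = 0 ⇒ p_{Go} = 37.75 + 0.375p_{Hop}.
The game is symmetric, so in equilibrium p_{Hop} = p_{Go}: the reaction function gives 0.625p_{Go} = 37.75, hence p_{Go} = 60.4.
q_{Go} = 290 − 4·60.4 + 3·60.4 = 229.6.

229.6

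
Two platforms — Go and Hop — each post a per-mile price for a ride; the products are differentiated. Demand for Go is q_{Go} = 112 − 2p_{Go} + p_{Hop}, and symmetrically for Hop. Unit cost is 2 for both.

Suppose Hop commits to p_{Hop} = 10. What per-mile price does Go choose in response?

31.5

Go's profit: π = (p_{Go} − 2)(112 − 2p_{Go} + p_{Hop}).
∂π/∂p_{Go} = 116 − 4p_{Go} + p_{Hop} = 0 ⇒ p_{Go} = 29 + 0.25p_{Hop}.
At p_{Hop} = 10: p_{Go} = 29 + 0.25·10 = 31.5.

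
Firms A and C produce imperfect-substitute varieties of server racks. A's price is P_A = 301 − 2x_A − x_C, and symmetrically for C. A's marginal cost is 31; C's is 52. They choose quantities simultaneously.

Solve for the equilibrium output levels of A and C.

55.4, 48.4

Firm A's profit: π = x_A(301 − 2x_A − x_C) − 31x_A.
∂π/∂x_A = 270 − 4x_A − x_C = 0 ⇒ x_A = 67.5 − 0.25x_C.
Similarly x_C = 62.25 − 0.25x_A.
Substituting the second reaction function into the first: x_A = 67.5 − 0.25(62.25 − 0.25x_A), which gives 0.9375x_A = 51.9375 ⇒ x_A = 55.4.
Then x_C = 62.25 − 0.25·55.4 = 48.4.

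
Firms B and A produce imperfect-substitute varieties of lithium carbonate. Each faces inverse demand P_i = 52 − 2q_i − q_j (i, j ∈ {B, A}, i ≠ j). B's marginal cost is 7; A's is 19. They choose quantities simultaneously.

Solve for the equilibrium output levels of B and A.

9.8, 5.8

Firm B's profit: π = q_B(52 − 2q_B − q_A) − 7q_B.
∂π/∂q_B = 45 − 4q_B − q_A = 0 ⇒ q_B = 11.25 − 0.25q_A.
Similarly q_A = 8.25 − 0.25q_B.
Plugging q_A into B's best response: q_B = 11.25 − 0.25(8.25 − 0.25q_B) ⇒ 0.9375q_B = 9.1875, so q_B = 9.8.
Then q_A = 8.25 − 0.25·9.8 = 5.8.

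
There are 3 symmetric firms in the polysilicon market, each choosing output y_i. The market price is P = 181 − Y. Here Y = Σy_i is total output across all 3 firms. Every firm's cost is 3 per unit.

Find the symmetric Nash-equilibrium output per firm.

44.5

A representative firm's profit is π_i = y_i(181 − Y) − 3y_i, with Y = y_i + Σ_{j≠i} y_j.
First-order condition: 178 − 2y_i − Σ_{j≠i} y_j = 0.
In a symmetric equilibrium every firm chooses the same y, so Σ_{j≠i} y_j = 2y. The condition becomes 178 − 4y = 0, giving y = 178/4 = 44.5.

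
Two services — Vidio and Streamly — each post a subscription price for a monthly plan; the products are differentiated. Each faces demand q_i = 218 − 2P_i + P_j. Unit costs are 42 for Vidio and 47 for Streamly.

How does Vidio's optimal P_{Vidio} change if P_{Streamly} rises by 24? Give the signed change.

6

Vidio's profit: π = (P_{Vidio} − 42)(218 − 2P_{Vidio} + P_{Streamly}).
∂π/∂P_{Vidio} = 302 − 4P_{Vidio} + P_{Streamly} = 0 ⇒ P_{Vidio} = 75.5 + 0.25P_{Streamly}.
The reaction-function slope is 0.25, so a 24-unit rise in P_{Streamly} moves P_{Vidio} by 0.25 × 24 = 6. Vidio's best response rises — the actions are strategic complements.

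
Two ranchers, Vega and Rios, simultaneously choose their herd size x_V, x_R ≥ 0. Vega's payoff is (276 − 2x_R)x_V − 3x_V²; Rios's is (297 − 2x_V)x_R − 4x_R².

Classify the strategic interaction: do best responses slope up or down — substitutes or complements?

Expanding Vega's payoff: 276x_V − 2x_Rx_V − 3x_V².
∂π/∂x_V = 276 − 2x_R − 6x_V = 0, so x_V = 46 − (1/3)x_R.
The best-response slope dx_V/dx_R = −1/3 < 0: the reaction function is downward-sloping, so the choices are strategic substitutes.

strategic substitutes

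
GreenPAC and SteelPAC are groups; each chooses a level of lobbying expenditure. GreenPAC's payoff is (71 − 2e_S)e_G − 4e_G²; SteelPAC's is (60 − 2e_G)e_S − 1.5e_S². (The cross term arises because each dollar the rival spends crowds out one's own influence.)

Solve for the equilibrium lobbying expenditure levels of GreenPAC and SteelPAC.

Expanding GreenPAC's payoff: 71e_G − 2e_Se_G − 4e_G².
∂π/∂e_G = 71 − 2e_S − 8e_G = 0, so e_G = 8.875 − 0.25e_S.
Likewise for SteelPAC: e_S = 20 − (2/3)e_G.
Plugging e_S into GreenPAC's best response: e_G = 8.875 − 0.25(20 − (2/3)e_G) ⇒ (5/6)e_G = 3.875, so e_G = 4.65.
Then e_S = 20 − (2/3)·4.65 = 16.9.

4.65, 16.9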